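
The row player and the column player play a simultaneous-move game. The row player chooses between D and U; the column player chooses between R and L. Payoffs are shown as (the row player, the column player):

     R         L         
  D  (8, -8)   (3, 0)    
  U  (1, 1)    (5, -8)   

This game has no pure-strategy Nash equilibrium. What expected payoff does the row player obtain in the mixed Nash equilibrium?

37/9

Set the row player's expected payoff from D equal to that from U:
  the row player's payoff to D: q·8 + (1−q)·3 = 5q + 3
  the row player's payoff to U: q·1 + (1−q)·5 = -4q + 5
  5q + 3 = -4q + 5  ⇒  9q = 2  ⇒  q = 2/9.
At equilibrium the row player is indifferent across rows, so the row player's payoff equals the payoff from D: (2/9)·8 + (7/9)·3 = 37/9.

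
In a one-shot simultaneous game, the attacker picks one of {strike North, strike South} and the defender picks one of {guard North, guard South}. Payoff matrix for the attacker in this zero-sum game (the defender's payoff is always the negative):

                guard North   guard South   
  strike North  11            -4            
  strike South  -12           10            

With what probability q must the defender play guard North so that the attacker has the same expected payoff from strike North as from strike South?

q = 14/37

In a mixed equilibrium the attacker is indifferent between strike North and strike South; this condition fixes q.
  the attacker's payoff from strike North: q·11 + (1−q)·(-4) = 15q - 4
  the attacker's payoff from strike South: q·(-12) + (1−q)·10 = -22q + 10
  15q - 4 = -22q + 10  ⇒  37q = 14  ⇒  q = 14/37.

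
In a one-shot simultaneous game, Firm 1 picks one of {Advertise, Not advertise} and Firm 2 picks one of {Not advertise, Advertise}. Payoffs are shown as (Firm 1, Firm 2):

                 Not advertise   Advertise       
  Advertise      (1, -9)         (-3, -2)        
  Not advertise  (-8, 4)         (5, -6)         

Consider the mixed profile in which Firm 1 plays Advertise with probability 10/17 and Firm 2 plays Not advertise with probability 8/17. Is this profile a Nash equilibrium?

Yes

Check Firm 2's indifference given Firm 1's mix p = 10/17:
  payoff from Not advertise = -62/17; payoff from Advertise = -62/17 — equal.
Check Firm 1's indifference given Firm 2's mix q = 8/17:
  payoff from Advertise = -19/17; payoff from Not advertise = -19/17 — equal.
Both players are indifferent, so neither can profitably deviate.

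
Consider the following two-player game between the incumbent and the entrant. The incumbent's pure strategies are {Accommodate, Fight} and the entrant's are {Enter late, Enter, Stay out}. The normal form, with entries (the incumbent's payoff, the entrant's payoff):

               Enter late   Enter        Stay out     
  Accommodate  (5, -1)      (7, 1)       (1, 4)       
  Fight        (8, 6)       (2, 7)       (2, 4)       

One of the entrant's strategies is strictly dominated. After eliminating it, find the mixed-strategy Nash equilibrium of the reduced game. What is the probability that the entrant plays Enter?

q = 1/6

The entrant's strategy Enter late is strictly dominated by Enter: 1 > -1 and 7 > 6. Eliminate Enter late.
The entrant's mix must leave the incumbent indifferent between Accommodate and Fight.
  the incumbent's payoff to Accommodate: q·7 + (1−q)·1 = 6q + 1
  the incumbent's payoff to Fight: q·2 + (1−q)·2 = 2
  6q + 1 = 2  ⇒  6q = 1  ⇒  q = 1/6.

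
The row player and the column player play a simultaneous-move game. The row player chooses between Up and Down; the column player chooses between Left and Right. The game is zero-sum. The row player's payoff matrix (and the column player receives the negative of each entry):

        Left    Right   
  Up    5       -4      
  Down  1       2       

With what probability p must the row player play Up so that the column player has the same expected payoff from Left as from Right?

The column player's indifference between Left and Right determines the row player's mixing probability p:
  the column player's payoff to Left: p·(-5) + (1−p)·(-1) = -4p - 1
  the column player's payoff to Right: p·4 + (1−p)·(-2) = 6p - 2
  -4p - 1 = 6p - 2  ⇒  -10p = -1  ⇒  p = 1/10.

p = 1/10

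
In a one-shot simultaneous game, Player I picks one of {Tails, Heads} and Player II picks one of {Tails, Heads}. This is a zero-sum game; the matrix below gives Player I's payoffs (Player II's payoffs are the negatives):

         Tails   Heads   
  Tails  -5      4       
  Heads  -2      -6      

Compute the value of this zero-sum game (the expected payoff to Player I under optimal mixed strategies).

v = -38/13

Player II's mix must leave Player I indifferent between Tails and Heads.
  Player I's expected payoff from Tails: q·(-5) + (1−q)·4 = -9q + 4
  Player I's expected payoff from Heads: q·(-2) + (1−q)·(-6) = 4q - 6
  -9q + 4 = 4q - 6  ⇒  -13q = -10  ⇒  q = 10/13.
The value is Player I's expected payoff against this mix (using Tails): (10/13)·(-5) + (3/13)·4 = -38/13.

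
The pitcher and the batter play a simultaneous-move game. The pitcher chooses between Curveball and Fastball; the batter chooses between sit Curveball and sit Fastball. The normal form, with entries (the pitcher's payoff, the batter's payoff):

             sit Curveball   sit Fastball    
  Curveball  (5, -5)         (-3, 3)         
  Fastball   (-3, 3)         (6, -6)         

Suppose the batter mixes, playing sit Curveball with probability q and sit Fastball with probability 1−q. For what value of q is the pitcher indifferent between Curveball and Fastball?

q = 9/17

Set the pitcher's expected payoff from Curveball equal to that from Fastball:
  the pitcher's payoff to Curveball: q·5 + (1−q)·(-3) = 8q - 3
  the pitcher's payoff to Fastball: q·(-3) + (1−q)·6 = -9q + 6
  8q - 3 = -9q + 6  ⇒  17q = 9  ⇒  q = 9/17.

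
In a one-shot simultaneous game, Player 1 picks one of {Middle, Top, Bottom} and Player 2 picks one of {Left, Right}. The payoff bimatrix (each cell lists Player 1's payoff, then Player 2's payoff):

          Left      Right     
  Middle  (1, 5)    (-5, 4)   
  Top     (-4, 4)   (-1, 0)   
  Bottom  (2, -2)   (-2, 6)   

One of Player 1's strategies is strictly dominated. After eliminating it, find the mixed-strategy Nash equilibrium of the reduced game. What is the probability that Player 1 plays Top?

p = 2/3

Player 1's strategy Middle is strictly dominated by Bottom: 2 > 1 and -2 > -5. Eliminate Middle.
Set Player 2's expected payoff from Left equal to that from Right:
  Player 2's payoff to Left: p·4 + (1−p)·(-2) = 6p - 2
  Player 2's payoff to Right: p·0 + (1−p)·6 = -6p + 6
  6p - 2 = -6p + 6  ⇒  12p = 8  ⇒  p = 2/3.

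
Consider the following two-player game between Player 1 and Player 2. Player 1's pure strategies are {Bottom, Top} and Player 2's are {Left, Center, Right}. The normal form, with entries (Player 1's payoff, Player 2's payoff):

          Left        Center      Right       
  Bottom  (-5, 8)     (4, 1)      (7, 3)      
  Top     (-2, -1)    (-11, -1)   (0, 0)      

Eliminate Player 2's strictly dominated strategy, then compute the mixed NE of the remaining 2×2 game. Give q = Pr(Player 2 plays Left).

Player 2's strategy Center is strictly dominated by Right: 3 > 1 and 0 > -1. Eliminate Center.
Player 1's indifference between Bottom and Top determines Player 2's mixing probability q:
  Player 1's payoff to Bottom: q·(-5) + (1−q)·7 = -12q + 7
  Player 1's payoff to Top: q·(-2) + (1−q)·0 = -2q
  -12q + 7 = -2q  ⇒  -10q = -7  ⇒  q = 7/10.

q = 7/10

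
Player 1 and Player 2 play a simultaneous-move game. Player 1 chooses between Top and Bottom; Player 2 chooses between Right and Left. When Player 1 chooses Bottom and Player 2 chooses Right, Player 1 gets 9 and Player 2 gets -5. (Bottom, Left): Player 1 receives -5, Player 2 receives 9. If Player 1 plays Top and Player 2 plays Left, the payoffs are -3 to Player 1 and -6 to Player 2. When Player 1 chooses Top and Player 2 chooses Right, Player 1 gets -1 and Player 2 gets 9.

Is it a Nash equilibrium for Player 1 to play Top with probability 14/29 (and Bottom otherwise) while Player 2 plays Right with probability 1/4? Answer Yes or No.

Given Player 2's mix q = 1/4, Player 1's payoff from Top is -5/2 but from Bottom is -3/2. Player 1 strictly prefers Bottom, so Player 1 would not mix.
So the proposed profile is not a Nash equilibrium.

No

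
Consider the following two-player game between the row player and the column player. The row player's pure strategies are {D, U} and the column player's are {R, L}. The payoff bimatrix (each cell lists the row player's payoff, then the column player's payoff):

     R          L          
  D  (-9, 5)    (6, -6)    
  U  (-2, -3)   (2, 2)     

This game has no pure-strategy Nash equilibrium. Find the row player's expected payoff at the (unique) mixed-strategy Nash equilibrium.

Set the row player's expected payoff from D equal to that from U:
  the row player's payoff from D: q·(-9) + (1−q)·6 = -15q + 6
  the row player's payoff from U: q·(-2) + (1−q)·2 = -4q + 2
  -15q + 6 = -4q + 2  ⇒  -11q = -4  ⇒  q = 4/11.
At equilibrium the row player is indifferent across rows, so the row player's payoff equals the payoff from D: (4/11)·(-9) + (7/11)·6 = 6/11.

6/11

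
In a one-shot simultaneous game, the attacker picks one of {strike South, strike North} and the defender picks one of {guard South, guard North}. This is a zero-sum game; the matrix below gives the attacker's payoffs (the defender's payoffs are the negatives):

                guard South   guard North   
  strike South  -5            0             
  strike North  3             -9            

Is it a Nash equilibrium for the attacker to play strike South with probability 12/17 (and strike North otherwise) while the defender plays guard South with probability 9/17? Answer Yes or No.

Yes

Check the defender's indifference given the attacker's mix p = 12/17:
  payoff from guard South = 45/17; payoff from guard North = 45/17 — equal.
Check the attacker's indifference given the defender's mix q = 9/17:
  payoff from strike South = -45/17; payoff from strike North = -45/17 — equal.
Both players are indifferent, so neither can profitably deviate.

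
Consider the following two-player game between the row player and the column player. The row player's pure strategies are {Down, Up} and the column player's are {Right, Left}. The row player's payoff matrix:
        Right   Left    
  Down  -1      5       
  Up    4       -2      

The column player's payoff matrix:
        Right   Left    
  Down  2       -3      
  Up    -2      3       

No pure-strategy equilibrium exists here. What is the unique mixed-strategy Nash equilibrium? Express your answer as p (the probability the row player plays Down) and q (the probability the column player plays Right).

p = 1/2, q = 7/12

The column player's indifference between Right and Left determines the row player's mixing probability p:
  the column player's expected payoff from Right: p·2 + (1−p)·(-2) = 4p - 2
  the column player's expected payoff from Left: p·(-3) + (1−p)·3 = -6p + 3
  4p - 2 = -6p + 3  ⇒  10p = 5  ⇒  p = 1/2.
For the row player to be willing to mix, the row player must be indifferent between Down and Up, which pins down the column player's mix.
  the row player's payoff to Down: q·(-1) + (1−q)·5 = -6q + 5
  the row player's payoff to Up: q·4 + (1−q)·(-2) = 6q - 2
  -6q + 5 = 6q - 2  ⇒  -12q = -7  ⇒  q = 7/12.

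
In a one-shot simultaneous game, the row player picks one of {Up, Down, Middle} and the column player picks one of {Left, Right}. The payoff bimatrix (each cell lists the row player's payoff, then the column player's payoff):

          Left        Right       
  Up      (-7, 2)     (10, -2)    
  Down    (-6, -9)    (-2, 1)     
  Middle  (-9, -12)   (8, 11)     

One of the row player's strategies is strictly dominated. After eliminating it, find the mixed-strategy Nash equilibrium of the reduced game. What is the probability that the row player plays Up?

p = 5/7

The row player's strategy Middle is strictly dominated by Up: -7 > -9 and 10 > 8. Eliminate Middle.
For the column player to be willing to mix, the column player must be indifferent between Left and Right, which pins down the row player's mix.
  the column player's payoff to Left: p·2 + (1−p)·(-9) = 11p - 9
  the column player's payoff to Right: p·(-2) + (1−p)·1 = -3p + 1
  11p - 9 = -3p + 1  ⇒  14p = 10  ⇒  p = 5/7.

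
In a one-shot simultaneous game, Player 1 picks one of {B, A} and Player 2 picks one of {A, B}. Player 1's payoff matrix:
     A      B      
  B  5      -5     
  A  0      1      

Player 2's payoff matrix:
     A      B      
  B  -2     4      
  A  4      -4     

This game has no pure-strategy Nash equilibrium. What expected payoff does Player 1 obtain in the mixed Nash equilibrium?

5/11

Set Player 1's expected payoff from B equal to that from A:
  Player 1's expected payoff from B: q·5 + (1−q)·(-5) = 10q - 5
  Player 1's expected payoff from A: q·0 + (1−q)·1 = -q + 1
  10q - 5 = -q + 1  ⇒  11q = 6  ⇒  q = 6/11.
At equilibrium Player 1 is indifferent across rows, so Player 1's payoff equals the payoff from B: (6/11)·5 + (5/11)·(-5) = 5/11.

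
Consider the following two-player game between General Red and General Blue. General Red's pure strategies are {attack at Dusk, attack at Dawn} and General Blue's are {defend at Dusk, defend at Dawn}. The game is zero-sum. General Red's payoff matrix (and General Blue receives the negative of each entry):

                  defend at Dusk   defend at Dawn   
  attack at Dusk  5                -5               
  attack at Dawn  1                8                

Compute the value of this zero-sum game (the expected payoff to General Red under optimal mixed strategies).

v = 45/17

Set General Red's expected payoff from attack at Dusk equal to that from attack at Dawn:
  General Red's expected payoff from attack at Dusk: q·5 + (1−q)·(-5) = 10q - 5
  General Red's expected payoff from attack at Dawn: q·1 + (1−q)·8 = -7q + 8
  10q - 5 = -7q + 8  ⇒  17q = 13  ⇒  q = 13/17.
The value is General Red's expected payoff against this mix (using attack at Dusk): (13/17)·5 + (4/17)·(-5) = 45/17.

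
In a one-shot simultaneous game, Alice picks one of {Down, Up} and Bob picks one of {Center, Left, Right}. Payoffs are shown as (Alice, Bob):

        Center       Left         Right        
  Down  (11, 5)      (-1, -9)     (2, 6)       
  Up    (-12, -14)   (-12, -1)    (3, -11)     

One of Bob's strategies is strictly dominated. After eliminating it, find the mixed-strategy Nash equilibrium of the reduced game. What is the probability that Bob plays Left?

Bob's strategy Center is strictly dominated by Right: 6 > 5 and -11 > -14. Eliminate Center.
Alice's indifference between Down and Up determines Bob's mixing probability q:
  Alice's expected payoff from Down: q·(-1) + (1−q)·2 = -3q + 2
  Alice's expected payoff from Up: q·(-12) + (1−q)·3 = -15q + 3
  -3q + 2 = -15q + 3  ⇒  12q = 1  ⇒  q = 1/12.

q = 1/12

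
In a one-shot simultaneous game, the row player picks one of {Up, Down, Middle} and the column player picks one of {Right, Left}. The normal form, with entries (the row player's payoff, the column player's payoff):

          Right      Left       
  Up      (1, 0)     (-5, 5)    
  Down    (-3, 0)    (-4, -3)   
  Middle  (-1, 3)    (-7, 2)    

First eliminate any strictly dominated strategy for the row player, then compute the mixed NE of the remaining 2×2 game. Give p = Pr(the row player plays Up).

The row player's strategy Middle is strictly dominated by Up: 1 > -1 and -5 > -7. Eliminate Middle.
For the column player to be willing to mix, the column player must be indifferent between Right and Left, which pins down the row player's mix.
  the column player's payoff to Right: p·0 + (1−p)·0 = 0
  the column player's payoff to Left: p·5 + (1−p)·(-3) = 8p - 3
  0 = 8p - 3  ⇒  -8p = -3  ⇒  p = 3/8.

p = 3/8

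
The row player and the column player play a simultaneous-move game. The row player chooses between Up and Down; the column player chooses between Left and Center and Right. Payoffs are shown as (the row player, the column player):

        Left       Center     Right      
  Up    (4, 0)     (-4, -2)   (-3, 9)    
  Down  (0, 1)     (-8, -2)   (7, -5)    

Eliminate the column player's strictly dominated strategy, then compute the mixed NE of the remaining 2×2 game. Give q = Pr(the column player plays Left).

q = 5/7

The column player's strategy Center is strictly dominated by Left: 0 > -2 and 1 > -2. Eliminate Center.
Set the row player's expected payoff from Up equal to that from Down:
  the row player's expected payoff from Up: q·4 + (1−q)·(-3) = 7q - 3
  the row player's expected payoff from Down: q·0 + (1−q)·7 = -7q + 7
  7q - 3 = -7q + 7  ⇒  14q = 10  ⇒  q = 5/7.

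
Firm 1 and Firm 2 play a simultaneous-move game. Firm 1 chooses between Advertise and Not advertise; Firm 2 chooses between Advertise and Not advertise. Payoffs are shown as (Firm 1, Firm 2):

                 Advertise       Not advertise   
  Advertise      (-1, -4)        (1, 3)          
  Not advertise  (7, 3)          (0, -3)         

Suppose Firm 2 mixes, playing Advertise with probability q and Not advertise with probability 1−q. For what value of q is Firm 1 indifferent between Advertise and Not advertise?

Firm 2's mix must leave Firm 1 indifferent between Advertise and Not advertise.
  Firm 1's payoff to Advertise: q·(-1) + (1−q)·1 = -2q + 1
  Firm 1's payoff to Not advertise: q·7 + (1−q)·0 = 7q
  -2q + 1 = 7q  ⇒  -9q = -1  ⇒  q = 1/9.

q = 1/9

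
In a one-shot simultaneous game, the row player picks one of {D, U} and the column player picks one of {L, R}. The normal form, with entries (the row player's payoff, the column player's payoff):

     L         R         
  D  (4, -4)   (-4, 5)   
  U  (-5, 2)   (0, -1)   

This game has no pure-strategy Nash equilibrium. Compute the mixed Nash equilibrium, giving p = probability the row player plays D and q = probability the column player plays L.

In a mixed equilibrium the column player is indifferent between L and R; this condition fixes p.
  the column player's payoff from L: p·(-4) + (1−p)·2 = -6p + 2
  the column player's payoff from R: p·5 + (1−p)·(-1) = 6p - 1
  -6p + 2 = 6p - 1  ⇒  -12p = -3  ⇒  p = 1/4.
In a mixed equilibrium the row player is indifferent between D and U; this condition fixes q.
  the row player's payoff to D: q·4 + (1−q)·(-4) = 8q - 4
  the row player's payoff to U: q·(-5) + (1−q)·0 = -5q
  8q - 4 = -5q  ⇒  13q = 4  ⇒  q = 4/13.

p = 1/4, q = 4/13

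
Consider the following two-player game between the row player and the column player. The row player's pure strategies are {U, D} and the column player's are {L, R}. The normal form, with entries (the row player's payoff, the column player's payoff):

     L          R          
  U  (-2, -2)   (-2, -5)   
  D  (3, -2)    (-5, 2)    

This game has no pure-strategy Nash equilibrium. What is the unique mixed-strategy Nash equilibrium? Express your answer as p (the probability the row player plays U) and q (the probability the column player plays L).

In a mixed equilibrium the column player is indifferent between L and R; this condition fixes p.
  the column player's expected payoff from L: p·(-2) + (1−p)·(-2) = -2
  the column player's expected payoff from R: p·(-5) + (1−p)·2 = -7p + 2
  -2 = -7p + 2  ⇒  7p = 4  ⇒  p = 4/7.
Set the row player's expected payoff from U equal to that from D:
  the row player's expected payoff from U: q·(-2) + (1−q)·(-2) = -2
  the row player's expected payoff from D: q·3 + (1−q)·(-5) = 8q - 5
  -2 = 8q - 5  ⇒  -8q = -3  ⇒  q = 3/8.

p = 4/7, q = 3/8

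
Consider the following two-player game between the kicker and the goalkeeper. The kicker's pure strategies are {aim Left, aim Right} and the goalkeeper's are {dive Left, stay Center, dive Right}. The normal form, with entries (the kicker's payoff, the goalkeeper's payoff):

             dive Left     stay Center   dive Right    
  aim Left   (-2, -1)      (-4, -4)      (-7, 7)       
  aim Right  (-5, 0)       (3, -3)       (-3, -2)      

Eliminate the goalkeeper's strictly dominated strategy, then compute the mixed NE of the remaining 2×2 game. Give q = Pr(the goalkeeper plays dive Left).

The goalkeeper's strategy stay Center is strictly dominated by dive Left: -1 > -4 and 0 > -3. Eliminate stay Center.
Set the kicker's expected payoff from aim Left equal to that from aim Right:
  the kicker's payoff to aim Left: q·(-2) + (1−q)·(-7) = 5q - 7
  the kicker's payoff to aim Right: q·(-5) + (1−q)·(-3) = -2q - 3
  5q - 7 = -2q - 3  ⇒  7q = 4  ⇒  q = 4/7.

q = 4/7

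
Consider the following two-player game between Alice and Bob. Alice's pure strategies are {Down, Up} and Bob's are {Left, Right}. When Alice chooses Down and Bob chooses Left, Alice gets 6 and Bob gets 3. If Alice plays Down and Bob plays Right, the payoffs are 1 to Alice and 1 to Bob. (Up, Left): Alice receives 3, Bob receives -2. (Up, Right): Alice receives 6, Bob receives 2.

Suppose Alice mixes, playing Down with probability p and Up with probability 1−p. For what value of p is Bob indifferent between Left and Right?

p = 2/3

For Bob to be willing to mix, Bob must be indifferent between Left and Right, which pins down Alice's mix.
  Bob's expected payoff from Left: p·3 + (1−p)·(-2) = 5p - 2
  Bob's expected payoff from Right: p·1 + (1−p)·2 = -p + 2
  5p - 2 = -p + 2  ⇒  6p = 4  ⇒  p = 2/3.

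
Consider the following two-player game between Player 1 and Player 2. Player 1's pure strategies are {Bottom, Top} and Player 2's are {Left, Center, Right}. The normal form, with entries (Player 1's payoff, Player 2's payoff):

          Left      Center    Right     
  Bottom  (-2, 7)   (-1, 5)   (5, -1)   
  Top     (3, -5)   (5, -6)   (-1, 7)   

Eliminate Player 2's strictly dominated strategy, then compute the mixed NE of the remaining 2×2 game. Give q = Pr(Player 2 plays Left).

q = 6/11

Player 2's strategy Center is strictly dominated by Left: 7 > 5 and -5 > -6. Eliminate Center.
Player 1's indifference between Bottom and Top determines Player 2's mixing probability q:
  Player 1's payoff to Bottom: q·(-2) + (1−q)·5 = -7q + 5
  Player 1's payoff to Top: q·3 + (1−q)·(-1) = 4q - 1
  -7q + 5 = 4q - 1  ⇒  -11q = -6  ⇒  q = 6/11.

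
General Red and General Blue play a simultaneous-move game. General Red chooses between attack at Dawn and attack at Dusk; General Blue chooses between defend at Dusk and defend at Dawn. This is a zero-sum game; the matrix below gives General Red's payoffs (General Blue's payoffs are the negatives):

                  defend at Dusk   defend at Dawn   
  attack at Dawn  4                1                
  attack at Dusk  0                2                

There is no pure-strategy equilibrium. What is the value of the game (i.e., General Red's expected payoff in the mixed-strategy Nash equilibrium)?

General Red's indifference between attack at Dawn and attack at Dusk determines General Blue's mixing probability q:
  General Red's payoff from attack at Dawn: q·4 + (1−q)·1 = 3q + 1
  General Red's payoff from attack at Dusk: q·0 + (1−q)·2 = -2q + 2
  3q + 1 = -2q + 2  ⇒  5q = 1  ⇒  q = 1/5.
The value is General Red's expected payoff against this mix (using attack at Dawn): (1/5)·4 + (4/5)·1 = 8/5.

v = 8/5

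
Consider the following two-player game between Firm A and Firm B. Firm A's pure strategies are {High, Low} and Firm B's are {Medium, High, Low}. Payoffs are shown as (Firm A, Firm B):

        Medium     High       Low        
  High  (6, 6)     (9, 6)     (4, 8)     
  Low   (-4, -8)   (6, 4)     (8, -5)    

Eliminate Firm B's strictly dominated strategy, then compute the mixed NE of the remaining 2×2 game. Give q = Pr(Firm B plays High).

q = 4/7

Firm B's strategy Medium is strictly dominated by Low: 8 > 6 and -5 > -8. Eliminate Medium.
Firm B's mix must leave Firm A indifferent between High and Low.
  Firm A's payoff to High: q·9 + (1−q)·4 = 5q + 4
  Firm A's payoff to Low: q·6 + (1−q)·8 = -2q + 8
  5q + 4 = -2q + 8  ⇒  7q = 4  ⇒  q = 4/7.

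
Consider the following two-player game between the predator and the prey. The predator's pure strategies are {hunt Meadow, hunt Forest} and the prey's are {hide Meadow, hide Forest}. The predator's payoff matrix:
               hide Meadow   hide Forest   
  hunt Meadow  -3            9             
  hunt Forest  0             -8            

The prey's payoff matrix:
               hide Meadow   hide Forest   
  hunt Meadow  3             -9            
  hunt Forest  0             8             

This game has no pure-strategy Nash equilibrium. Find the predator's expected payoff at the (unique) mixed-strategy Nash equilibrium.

-6/5

For the predator to be willing to mix, the predator must be indifferent between hunt Meadow and hunt Forest, which pins down the prey's mix.
  the predator's payoff to hunt Meadow: q·(-3) + (1−q)·9 = -12q + 9
  the predator's payoff to hunt Forest: q·0 + (1−q)·(-8) = 8q - 8
  -12q + 9 = 8q - 8  ⇒  -20q = -17  ⇒  q = 17/20.
At equilibrium the predator is indifferent across rows, so the predator's payoff equals the payoff from hunt Meadow: (17/20)·(-3) + (3/20)·9 = -6/5.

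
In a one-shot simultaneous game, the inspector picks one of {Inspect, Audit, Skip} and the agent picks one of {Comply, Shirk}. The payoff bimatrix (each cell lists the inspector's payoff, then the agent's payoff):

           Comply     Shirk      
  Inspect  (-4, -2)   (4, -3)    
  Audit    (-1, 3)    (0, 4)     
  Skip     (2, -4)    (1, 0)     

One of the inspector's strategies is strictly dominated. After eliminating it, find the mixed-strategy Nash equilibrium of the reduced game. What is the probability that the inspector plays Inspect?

The inspector's strategy Audit is strictly dominated by Skip: 2 > -1 and 1 > 0. Eliminate Audit.
Set the agent's expected payoff from Comply equal to that from Shirk:
  the agent's payoff to Comply: p·(-2) + (1−p)·(-4) = 2p - 4
  the agent's payoff to Shirk: p·(-3) + (1−p)·0 = -3p
  2p - 4 = -3p  ⇒  5p = 4  ⇒  p = 4/5.

p = 4/5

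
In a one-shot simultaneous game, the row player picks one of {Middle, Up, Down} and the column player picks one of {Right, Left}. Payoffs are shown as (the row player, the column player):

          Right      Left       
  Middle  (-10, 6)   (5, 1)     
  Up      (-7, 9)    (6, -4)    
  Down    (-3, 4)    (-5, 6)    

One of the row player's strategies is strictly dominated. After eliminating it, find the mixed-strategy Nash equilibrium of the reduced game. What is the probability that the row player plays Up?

The row player's strategy Middle is strictly dominated by Up: -7 > -10 and 6 > 5. Eliminate Middle.
In a mixed equilibrium the column player is indifferent between Right and Left; this condition fixes p.
  the column player's payoff to Right: p·9 + (1−p)·4 = 5p + 4
  the column player's payoff to Left: p·(-4) + (1−p)·6 = -10p + 6
  5p + 4 = -10p + 6  ⇒  15p = 2  ⇒  p = 2/15.

p = 2/15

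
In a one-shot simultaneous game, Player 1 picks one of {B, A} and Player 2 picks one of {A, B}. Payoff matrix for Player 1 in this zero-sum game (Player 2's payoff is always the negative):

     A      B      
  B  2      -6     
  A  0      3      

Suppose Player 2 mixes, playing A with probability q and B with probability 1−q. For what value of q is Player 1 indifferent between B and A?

Player 1's indifference between B and A determines Player 2's mixing probability q:
  Player 1's expected payoff from B: q·2 + (1−q)·(-6) = 8q - 6
  Player 1's expected payoff from A: q·0 + (1−q)·3 = -3q + 3
  8q - 6 = -3q + 3  ⇒  11q = 9  ⇒  q = 9/11.

q = 9/11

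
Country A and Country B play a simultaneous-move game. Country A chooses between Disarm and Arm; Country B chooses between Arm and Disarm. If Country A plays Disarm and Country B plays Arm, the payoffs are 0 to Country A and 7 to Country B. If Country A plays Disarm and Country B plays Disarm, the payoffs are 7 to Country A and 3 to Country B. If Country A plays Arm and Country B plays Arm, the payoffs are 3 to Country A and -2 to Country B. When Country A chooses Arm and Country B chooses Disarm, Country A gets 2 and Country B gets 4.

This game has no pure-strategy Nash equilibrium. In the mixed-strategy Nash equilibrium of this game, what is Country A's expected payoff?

21/8

Country A's indifference between Disarm and Arm determines Country B's mixing probability q:
  Country A's expected payoff from Disarm: q·0 + (1−q)·7 = -7q + 7
  Country A's expected payoff from Arm: q·3 + (1−q)·2 = q + 2
  -7q + 7 = q + 2  ⇒  -8q = -5  ⇒  q = 5/8.
At equilibrium Country A is indifferent across rows, so Country A's payoff equals the payoff from Disarm: (5/8)·0 + (3/8)·7 = 21/8.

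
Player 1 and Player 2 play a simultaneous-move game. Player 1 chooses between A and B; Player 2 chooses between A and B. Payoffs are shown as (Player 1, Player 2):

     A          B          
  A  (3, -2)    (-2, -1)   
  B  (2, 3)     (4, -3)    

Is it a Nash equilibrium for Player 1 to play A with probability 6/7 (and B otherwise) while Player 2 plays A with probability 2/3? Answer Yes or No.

Given Player 2's mix q = 2/3, Player 1's payoff from A is 4/3 but from B is 8/3. Player 1 strictly prefers B, so Player 1 would not mix.
So the proposed profile is not a Nash equilibrium.

No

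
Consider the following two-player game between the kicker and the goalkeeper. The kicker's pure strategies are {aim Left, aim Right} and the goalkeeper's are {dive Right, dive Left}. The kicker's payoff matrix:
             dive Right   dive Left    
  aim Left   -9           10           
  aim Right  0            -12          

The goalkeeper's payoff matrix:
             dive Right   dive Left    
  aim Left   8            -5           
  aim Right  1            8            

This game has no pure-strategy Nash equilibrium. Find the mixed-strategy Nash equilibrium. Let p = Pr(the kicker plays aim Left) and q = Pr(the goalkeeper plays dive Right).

p = 7/20, q = 22/31

In a mixed equilibrium the goalkeeper is indifferent between dive Right and dive Left; this condition fixes p.
  the goalkeeper's payoff from dive Right: p·8 + (1−p)·1 = 7p + 1
  the goalkeeper's payoff from dive Left: p·(-5) + (1−p)·8 = -13p + 8
  7p + 1 = -13p + 8  ⇒  20p = 7  ⇒  p = 7/20.
In a mixed equilibrium the kicker is indifferent between aim Left and aim Right; this condition fixes q.
  the kicker's expected payoff from aim Left: q·(-9) + (1−q)·10 = -19q + 10
  the kicker's expected payoff from aim Right: q·0 + (1−q)·(-12) = 12q - 12
  -19q + 10 = 12q - 12  ⇒  -31q = -22  ⇒  q = 22/31.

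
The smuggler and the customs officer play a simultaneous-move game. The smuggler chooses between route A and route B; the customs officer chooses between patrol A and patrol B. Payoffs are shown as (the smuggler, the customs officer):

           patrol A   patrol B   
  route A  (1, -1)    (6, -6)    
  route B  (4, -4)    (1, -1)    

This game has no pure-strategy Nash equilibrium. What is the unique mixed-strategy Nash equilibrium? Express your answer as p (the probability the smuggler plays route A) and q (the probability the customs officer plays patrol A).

p = 3/8, q = 5/8

The smuggler's mix must leave the customs officer indifferent between patrol A and patrol B.
  the customs officer's payoff from patrol A: p·(-1) + (1−p)·(-4) = 3p - 4
  the customs officer's payoff from patrol B: p·(-6) + (1−p)·(-1) = -5p - 1
  3p - 4 = -5p - 1  ⇒  8p = 3  ⇒  p = 3/8.
For the smuggler to be willing to mix, the smuggler must be indifferent between route A and route B, which pins down the customs officer's mix.
  the smuggler's payoff to route A: q·1 + (1−q)·6 = -5q + 6
  the smuggler's payoff to route B: q·4 + (1−q)·1 = 3q + 1
  -5q + 6 = 3q + 1  ⇒  -8q = -5  ⇒  q = 5/8.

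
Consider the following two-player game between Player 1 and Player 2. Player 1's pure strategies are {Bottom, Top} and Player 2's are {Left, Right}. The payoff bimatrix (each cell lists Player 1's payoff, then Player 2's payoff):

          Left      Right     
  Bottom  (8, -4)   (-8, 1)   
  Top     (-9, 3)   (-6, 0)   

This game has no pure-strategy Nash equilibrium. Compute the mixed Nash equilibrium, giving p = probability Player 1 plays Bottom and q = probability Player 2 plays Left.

p = 3/8, q = 2/19

In a mixed equilibrium Player 2 is indifferent between Left and Right; this condition fixes p.
  Player 2's payoff to Left: p·(-4) + (1−p)·3 = -7p + 3
  Player 2's payoff to Right: p·1 + (1−p)·0 = p
  -7p + 3 = p  ⇒  -8p = -3  ⇒  p = 3/8.
Set Player 1's expected payoff from Bottom equal to that from Top:
  Player 1's payoff to Bottom: q·8 + (1−q)·(-8) = 16q - 8
  Player 1's payoff to Top: q·(-9) + (1−q)·(-6) = -3q - 6
  16q - 8 = -3q - 6  ⇒  19q = 2  ⇒  q = 2/19.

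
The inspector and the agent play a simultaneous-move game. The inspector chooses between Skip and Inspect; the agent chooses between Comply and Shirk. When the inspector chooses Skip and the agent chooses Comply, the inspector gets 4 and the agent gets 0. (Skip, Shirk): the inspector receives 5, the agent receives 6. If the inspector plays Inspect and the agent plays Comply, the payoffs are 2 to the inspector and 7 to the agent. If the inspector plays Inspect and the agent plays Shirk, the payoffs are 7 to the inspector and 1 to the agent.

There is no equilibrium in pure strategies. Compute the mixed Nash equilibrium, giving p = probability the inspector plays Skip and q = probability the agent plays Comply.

Set the agent's expected payoff from Comply equal to that from Shirk:
  the agent's payoff from Comply: p·0 + (1−p)·7 = -7p + 7
  the agent's payoff from Shirk: p·6 + (1−p)·1 = 5p + 1
  -7p + 7 = 5p + 1  ⇒  -12p = -6  ⇒  p = 1/2.
The agent's mix must leave the inspector indifferent between Skip and Inspect.
  the inspector's expected payoff from Skip: q·4 + (1−q)·5 = -q + 5
  the inspector's expected payoff from Inspect: q·2 + (1−q)·7 = -5q + 7
  -q + 5 = -5q + 7  ⇒  4q = 2  ⇒  q = 1/2.

p = 1/2, q = 1/2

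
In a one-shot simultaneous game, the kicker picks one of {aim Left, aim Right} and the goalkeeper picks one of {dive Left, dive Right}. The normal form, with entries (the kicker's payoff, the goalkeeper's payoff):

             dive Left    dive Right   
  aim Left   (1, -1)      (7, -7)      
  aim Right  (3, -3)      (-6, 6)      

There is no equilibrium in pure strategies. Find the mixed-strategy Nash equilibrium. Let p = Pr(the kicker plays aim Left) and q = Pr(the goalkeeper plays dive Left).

For the goalkeeper to be willing to mix, the goalkeeper must be indifferent between dive Left and dive Right, which pins down the kicker's mix.
  the goalkeeper's payoff from dive Left: p·(-1) + (1−p)·(-3) = 2p - 3
  the goalkeeper's payoff from dive Right: p·(-7) + (1−p)·6 = -13p + 6
  2p - 3 = -13p + 6  ⇒  15p = 9  ⇒  p = 3/5.
In a mixed equilibrium the kicker is indifferent between aim Left and aim Right; this condition fixes q.
  the kicker's payoff to aim Left: q·1 + (1−q)·7 = -6q + 7
  the kicker's payoff to aim Right: q·3 + (1−q)·(-6) = 9q - 6
  -6q + 7 = 9q - 6  ⇒  -15q = -13  ⇒  q = 13/15.

p = 3/5, q = 13/15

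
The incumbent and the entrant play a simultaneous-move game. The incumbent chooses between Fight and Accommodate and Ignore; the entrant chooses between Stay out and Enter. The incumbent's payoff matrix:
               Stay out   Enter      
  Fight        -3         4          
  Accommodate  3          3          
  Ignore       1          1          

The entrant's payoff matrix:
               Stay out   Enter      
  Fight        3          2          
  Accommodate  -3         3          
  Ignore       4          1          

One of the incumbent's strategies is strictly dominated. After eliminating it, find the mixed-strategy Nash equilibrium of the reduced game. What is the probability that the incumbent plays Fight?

The incumbent's strategy Ignore is strictly dominated by Accommodate: 3 > 1 and 3 > 1. Eliminate Ignore.
Set the entrant's expected payoff from Stay out equal to that from Enter:
  the entrant's payoff from Stay out: p·3 + (1−p)·(-3) = 6p - 3
  the entrant's payoff from Enter: p·2 + (1−p)·3 = -p + 3
  6p - 3 = -p + 3  ⇒  7p = 6  ⇒  p = 6/7.

p = 6/7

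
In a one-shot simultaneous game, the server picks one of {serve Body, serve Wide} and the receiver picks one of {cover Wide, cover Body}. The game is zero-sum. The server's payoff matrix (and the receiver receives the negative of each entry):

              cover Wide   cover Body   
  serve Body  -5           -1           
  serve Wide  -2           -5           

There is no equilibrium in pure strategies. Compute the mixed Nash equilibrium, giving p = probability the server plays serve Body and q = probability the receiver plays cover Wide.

p = 3/7, q = 4/7

Set the receiver's expected payoff from cover Wide equal to that from cover Body:
  the receiver's payoff to cover Wide: p·5 + (1−p)·2 = 3p + 2
  the receiver's payoff to cover Body: p·1 + (1−p)·5 = -4p + 5
  3p + 2 = -4p + 5  ⇒  7p = 3  ⇒  p = 3/7.
In a mixed equilibrium the server is indifferent between serve Body and serve Wide; this condition fixes q.
  the server's payoff to serve Body: q·(-5) + (1−q)·(-1) = -4q - 1
  the server's payoff to serve Wide: q·(-2) + (1−q)·(-5) = 3q - 5
  -4q - 1 = 3q - 5  ⇒  -7q = -4  ⇒  q = 4/7.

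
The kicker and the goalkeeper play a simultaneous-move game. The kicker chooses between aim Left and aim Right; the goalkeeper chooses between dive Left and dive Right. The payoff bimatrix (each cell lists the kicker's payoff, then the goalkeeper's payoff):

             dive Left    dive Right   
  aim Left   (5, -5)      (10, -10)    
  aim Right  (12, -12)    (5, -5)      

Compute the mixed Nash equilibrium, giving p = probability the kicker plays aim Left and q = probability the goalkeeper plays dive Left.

p = 7/12, q = 5/12

The kicker's mix must leave the goalkeeper indifferent between dive Left and dive Right.
  the goalkeeper's payoff to dive Left: p·(-5) + (1−p)·(-12) = 7p - 12
  the goalkeeper's payoff to dive Right: p·(-10) + (1−p)·(-5) = -5p - 5
  7p - 12 = -5p - 5  ⇒  12p = 7  ⇒  p = 7/12.
For the kicker to be willing to mix, the kicker must be indifferent between aim Left and aim Right, which pins down the goalkeeper's mix.
  the kicker's expected payoff from aim Left: q·5 + (1−q)·10 = -5q + 10
  the kicker's expected payoff from aim Right: q·12 + (1−q)·5 = 7q + 5
  -5q + 10 = 7q + 5  ⇒  -12q = -5  ⇒  q = 5/12.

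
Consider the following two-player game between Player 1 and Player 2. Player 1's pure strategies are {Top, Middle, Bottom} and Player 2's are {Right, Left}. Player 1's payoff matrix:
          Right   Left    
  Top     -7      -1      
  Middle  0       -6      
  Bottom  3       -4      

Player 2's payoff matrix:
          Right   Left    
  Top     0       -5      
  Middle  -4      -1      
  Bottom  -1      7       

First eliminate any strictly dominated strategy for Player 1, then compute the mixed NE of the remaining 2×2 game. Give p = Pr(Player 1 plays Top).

p = 8/13

Player 1's strategy Middle is strictly dominated by Bottom: 3 > 0 and -4 > -6. Eliminate Middle.
For Player 2 to be willing to mix, Player 2 must be indifferent between Right and Left, which pins down Player 1's mix.
  Player 2's expected payoff from Right: p·0 + (1−p)·(-1) = p - 1
  Player 2's expected payoff from Left: p·(-5) + (1−p)·7 = -12p + 7
  p - 1 = -12p + 7  ⇒  13p = 8  ⇒  p = 8/13.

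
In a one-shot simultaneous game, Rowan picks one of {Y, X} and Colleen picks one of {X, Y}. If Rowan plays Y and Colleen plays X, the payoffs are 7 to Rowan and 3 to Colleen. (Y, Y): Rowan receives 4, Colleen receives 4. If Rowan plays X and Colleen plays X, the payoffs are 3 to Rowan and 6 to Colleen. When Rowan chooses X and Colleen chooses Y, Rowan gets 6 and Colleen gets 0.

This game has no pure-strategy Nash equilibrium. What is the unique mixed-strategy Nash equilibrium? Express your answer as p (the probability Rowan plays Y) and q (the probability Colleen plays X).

p = 6/7, q = 1/3

Colleen's indifference between X and Y determines Rowan's mixing probability p:
  Colleen's expected payoff from X: p·3 + (1−p)·6 = -3p + 6
  Colleen's expected payoff from Y: p·4 + (1−p)·0 = 4p
  -3p + 6 = 4p  ⇒  -7p = -6  ⇒  p = 6/7.
For Rowan to be willing to mix, Rowan must be indifferent between Y and X, which pins down Colleen's mix.
  Rowan's expected payoff from Y: q·7 + (1−q)·4 = 3q + 4
  Rowan's expected payoff from X: q·3 + (1−q)·6 = -3q + 6
  3q + 4 = -3q + 6  ⇒  6q = 2  ⇒  q = 1/3.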